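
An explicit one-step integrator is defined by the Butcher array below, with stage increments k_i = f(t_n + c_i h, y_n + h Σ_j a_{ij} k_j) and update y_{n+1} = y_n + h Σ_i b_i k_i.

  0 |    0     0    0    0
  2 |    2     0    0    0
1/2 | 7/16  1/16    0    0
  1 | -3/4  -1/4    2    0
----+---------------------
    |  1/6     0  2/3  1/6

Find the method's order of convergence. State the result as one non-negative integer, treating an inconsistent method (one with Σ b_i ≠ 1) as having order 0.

4

b = (1/6, 0, 2/3, 1/6)
c = (0, 2, 1/2, 1)
Ac = (0, 0, 1/8, 1/2)
Σ b_i: 1/6·1 + 2/3·1 + 1/6·1 = 1 ✓
b·c: 2/3·1/2 + 1/6·1 = 1/2 ✓
b·c²: 2/3·1/4 + 1/6·1 = 1/3 ✓
b·Ac: 2/3·1/8 + 1/6·1/2 = 1/6 ✓
b·c³: 2/3·1/8 + 1/6·1 = 1/4 ✓
b·(c∘Ac): 2/3·1/16 + 1/6·1/2 = 1/8 ✓
b·Ac²: 2/3·1/4 + 1/6·(-1/2) = 1/12 ✓
b·A²c: 1/6·1/4 = 1/24 ✓; 4 stages ⇒ order 4.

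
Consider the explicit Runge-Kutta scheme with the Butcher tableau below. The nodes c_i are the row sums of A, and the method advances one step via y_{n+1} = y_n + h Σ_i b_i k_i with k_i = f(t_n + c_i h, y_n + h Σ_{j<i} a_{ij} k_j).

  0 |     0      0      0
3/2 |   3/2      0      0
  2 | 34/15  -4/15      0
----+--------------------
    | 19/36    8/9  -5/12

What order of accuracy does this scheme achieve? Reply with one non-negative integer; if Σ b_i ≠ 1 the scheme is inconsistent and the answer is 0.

b = (19/36, 8/9, -5/12)
c = (0, 3/2, 2)
Ac = (0, 0, -2/5)
Σ b_i: 19/36·1 + 8/9·1 + (-5/12)·1 = 1 ✓
b·c: 8/9·3/2 + (-5/12)·2 = 1/2 ✓
b·c²: 8/9·9/4 + (-5/12)·4 = 1/3 ✓
b·Ac: (-5/12)·(-2/5) = 1/6 ✓; 3 stages ⇒ order 3.

3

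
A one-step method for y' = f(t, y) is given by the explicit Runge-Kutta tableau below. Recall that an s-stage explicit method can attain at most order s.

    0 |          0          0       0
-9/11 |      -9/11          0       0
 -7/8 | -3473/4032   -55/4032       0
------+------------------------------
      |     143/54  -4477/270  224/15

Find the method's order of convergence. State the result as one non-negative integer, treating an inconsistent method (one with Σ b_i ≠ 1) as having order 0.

3

b = (143/54, -4477/270, 224/15)
c = (0, -9/11, -7/8)
Ac = (0, 0, 5/448)
Σ b_i: 143/54·1 + (-4477/270)·1 + 224/15·1 = 1 ✓
b·c: (-4477/270)·(-9/11) + 224/15·(-7/8) = 1/2 ✓
b·c²: (-4477/270)·81/121 + 224/15·49/64 = 1/3 ✓
b·Ac: 224/15·5/448 = 1/6 ✓; 3 stages ⇒ order 3.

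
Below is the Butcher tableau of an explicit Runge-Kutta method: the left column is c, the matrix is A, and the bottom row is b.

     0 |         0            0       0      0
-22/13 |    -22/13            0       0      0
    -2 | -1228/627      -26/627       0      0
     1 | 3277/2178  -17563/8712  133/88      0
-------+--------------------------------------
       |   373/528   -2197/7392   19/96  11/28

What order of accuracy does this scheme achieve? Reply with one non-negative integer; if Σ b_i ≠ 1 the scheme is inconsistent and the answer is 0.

b = (373/528, -2197/7392, 19/96, 11/28)
c = (0, -22/13, -2, 1)
Ac = (0, 0, 4/57, 7/18)
Σ b_i: 373/528·1 + (-2197/7392)·1 + 19/96·1 + 11/28·1 = 1 ✓
b·c: (-2197/7392)·(-22/13) + 19/96·(-2) + 11/28·1 = 1/2 ✓
b·c²: (-2197/7392)·484/169 + 19/96·4 + 11/28·1 = 1/3 ✓
b·Ac: 19/96·4/57 + 11/28·7/18 = 1/6 ✓
b·c³: (-2197/7392)·(-10648/2197) + 19/96·(-8) + 11/28·1 = 1/4 ✓
b·(c∘Ac): 19/96·(-8/57) + 11/28·7/18 = 1/8 ✓
b·Ac²: 19/96·(-88/741) + 11/28·350/1287 = 1/12 ✓
b·A²c: 11/28·7/66 = 1/24 ✓; 4 stages ⇒ order 4.

4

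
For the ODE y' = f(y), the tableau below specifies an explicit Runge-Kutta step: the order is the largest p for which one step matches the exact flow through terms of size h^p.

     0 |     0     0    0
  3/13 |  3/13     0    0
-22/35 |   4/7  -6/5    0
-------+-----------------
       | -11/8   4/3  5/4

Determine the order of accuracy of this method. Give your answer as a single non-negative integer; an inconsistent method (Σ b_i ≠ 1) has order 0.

0

b = (-11/8, 4/3, 5/4)
c = (0, 3/13, -22/35)
Ac = (0, 0, -18/65)
Σ b_i: (-11/8)·1 + 4/3·1 + 5/4·1 = 29/24 ≠ 1 ⇒ order 0.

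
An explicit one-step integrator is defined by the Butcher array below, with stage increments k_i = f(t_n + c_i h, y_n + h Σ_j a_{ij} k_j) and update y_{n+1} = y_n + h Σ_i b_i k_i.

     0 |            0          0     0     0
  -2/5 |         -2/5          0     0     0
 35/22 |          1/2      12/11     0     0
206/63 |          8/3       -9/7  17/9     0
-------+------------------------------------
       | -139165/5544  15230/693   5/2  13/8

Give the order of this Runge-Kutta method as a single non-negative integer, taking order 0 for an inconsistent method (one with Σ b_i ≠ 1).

2

b = (-139165/5544, 15230/693, 5/2, 13/8)
c = (0, -2/5, 35/22, 206/63)
Ac = (0, 0, -24/55, 24389/6930)
Σ b_i: (-139165/5544)·1 + 15230/693·1 + 5/2·1 + 13/8·1 = 1 ✓
b·c: 15230/693·(-2/5) + 5/2·35/22 + 13/8·206/63 = 1/2 ✓
b·c²: 15230/693·4/25 + 5/2·1225/484 + 13/8·42436/3969 = 522857861/19209960 ≠ 1/3 ⇒ order 2.
b·Ac: 5/2·(-24/55) + 13/8·24389/6930 = 256577/55440 ≠ 1/6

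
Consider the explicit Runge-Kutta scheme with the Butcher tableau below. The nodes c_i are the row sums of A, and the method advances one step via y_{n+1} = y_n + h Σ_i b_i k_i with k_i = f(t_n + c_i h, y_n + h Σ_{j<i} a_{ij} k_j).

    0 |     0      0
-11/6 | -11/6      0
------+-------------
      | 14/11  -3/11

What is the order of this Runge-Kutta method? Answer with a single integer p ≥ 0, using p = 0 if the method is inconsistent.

b = (14/11, -3/11)
c = (0, -11/6)
Σ b_i: 14/11·1 + (-3/11)·1 = 1 ✓
b·c: (-3/11)·(-11/6) = 1/2 ✓; 2 stages ⇒ order 2.

2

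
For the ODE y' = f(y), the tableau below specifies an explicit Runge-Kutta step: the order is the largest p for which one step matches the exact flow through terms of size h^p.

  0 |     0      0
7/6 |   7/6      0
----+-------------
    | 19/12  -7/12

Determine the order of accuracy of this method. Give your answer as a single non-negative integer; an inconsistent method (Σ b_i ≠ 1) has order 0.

b = (19/12, -7/12)
c = (0, 7/6)
Σ b_i: 19/12·1 + (-7/12)·1 = 1 ✓
b·c: (-7/12)·7/6 = -49/72 ≠ 1/2 ⇒ order 1.

1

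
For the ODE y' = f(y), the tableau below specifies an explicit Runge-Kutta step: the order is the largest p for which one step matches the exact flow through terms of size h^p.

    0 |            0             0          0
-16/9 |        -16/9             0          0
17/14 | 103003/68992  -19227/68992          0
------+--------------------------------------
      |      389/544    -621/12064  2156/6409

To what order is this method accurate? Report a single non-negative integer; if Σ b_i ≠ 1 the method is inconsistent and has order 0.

b = (389/544, -621/12064, 2156/6409)
c = (0, -16/9, 17/14)
Ac = (0, 0, 6409/12936)
Σ b_i: 389/544·1 + (-621/12064)·1 + 2156/6409·1 = 1 ✓
b·c: (-621/12064)·(-16/9) + 2156/6409·17/14 = 1/2 ✓
b·c²: (-621/12064)·256/81 + 2156/6409·289/196 = 1/3 ✓
b·Ac: 2156/6409·6409/12936 = 1/6 ✓; 3 stages ⇒ order 3.

3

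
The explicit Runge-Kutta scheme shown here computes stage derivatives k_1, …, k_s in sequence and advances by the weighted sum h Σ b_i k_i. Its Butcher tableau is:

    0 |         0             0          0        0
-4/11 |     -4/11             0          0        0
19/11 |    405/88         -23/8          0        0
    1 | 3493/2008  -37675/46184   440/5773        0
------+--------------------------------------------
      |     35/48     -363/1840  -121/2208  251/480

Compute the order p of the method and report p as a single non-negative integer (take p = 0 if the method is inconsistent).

4

b = (35/48, -363/1840, -121/2208, 251/480)
c = (0, -4/11, 19/11, 1)
Ac = (0, 0, 23/22, 215/502)
Σ b_i: 35/48·1 + (-363/1840)·1 + (-121/2208)·1 + 251/480·1 = 1 ✓
b·c: (-363/1840)·(-4/11) + (-121/2208)·19/11 + 251/480·1 = 1/2 ✓
b·c²: (-363/1840)·16/121 + (-121/2208)·361/121 + 251/480·1 = 1/3 ✓
b·Ac: (-121/2208)·23/22 + 251/480·215/502 = 1/6 ✓
b·c³: (-363/1840)·(-64/1331) + (-121/2208)·6859/1331 + 251/480·1 = 1/4 ✓
b·(c∘Ac): (-121/2208)·437/242 + 251/480·215/502 = 1/8 ✓
b·Ac²: (-121/2208)·(-46/121) + 251/480·30/251 = 1/12 ✓
b·A²c: 251/480·20/251 = 1/24 ✓; 4 stages ⇒ order 4.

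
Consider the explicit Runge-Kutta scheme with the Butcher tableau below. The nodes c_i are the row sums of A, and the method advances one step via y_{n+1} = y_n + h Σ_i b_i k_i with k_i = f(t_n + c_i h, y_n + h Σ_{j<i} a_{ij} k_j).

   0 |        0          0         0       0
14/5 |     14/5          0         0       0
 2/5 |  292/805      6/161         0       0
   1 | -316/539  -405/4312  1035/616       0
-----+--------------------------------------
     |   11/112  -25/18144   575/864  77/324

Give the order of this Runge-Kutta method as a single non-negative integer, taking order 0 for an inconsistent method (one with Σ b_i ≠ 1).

4

b = (11/112, -25/18144, 575/864, 77/324)
c = (0, 14/5, 2/5, 1)
Ac = (0, 0, 12/115, 9/22)
Σ b_i: 11/112·1 + (-25/18144)·1 + 575/864·1 + 77/324·1 = 1 ✓
b·c: (-25/18144)·14/5 + 575/864·2/5 + 77/324·1 = 1/2 ✓
b·c²: (-25/18144)·196/25 + 575/864·4/25 + 77/324·1 = 1/3 ✓
b·Ac: 575/864·12/115 + 77/324·9/22 = 1/6 ✓
b·c³: (-25/18144)·2744/125 + 575/864·8/125 + 77/324·1 = 1/4 ✓
b·(c∘Ac): 575/864·24/575 + 77/324·9/22 = 1/8 ✓
b·Ac²: 575/864·168/575 + 77/324·(-36/77) = 1/12 ✓
b·A²c: 77/324·27/154 = 1/24 ✓; 4 stages ⇒ order 4.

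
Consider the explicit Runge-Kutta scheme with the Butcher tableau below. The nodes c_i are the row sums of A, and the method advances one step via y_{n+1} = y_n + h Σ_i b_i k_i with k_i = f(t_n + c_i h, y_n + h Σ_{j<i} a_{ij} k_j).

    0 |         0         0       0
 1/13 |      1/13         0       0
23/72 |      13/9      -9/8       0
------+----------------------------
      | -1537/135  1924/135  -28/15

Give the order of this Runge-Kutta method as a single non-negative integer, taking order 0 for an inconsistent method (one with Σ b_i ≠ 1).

b = (-1537/135, 1924/135, -28/15)
c = (0, 1/13, 23/72)
Ac = (0, 0, -9/104)
Σ b_i: (-1537/135)·1 + 1924/135·1 + (-28/15)·1 = 1 ✓
b·c: 1924/135·1/13 + (-28/15)·23/72 = 1/2 ✓
b·c²: 1924/135·1/169 + (-28/15)·529/5184 = -26827/252720 ≠ 1/3 ⇒ order 2.
b·Ac: (-28/15)·(-9/104) = 21/130 ≠ 1/6

2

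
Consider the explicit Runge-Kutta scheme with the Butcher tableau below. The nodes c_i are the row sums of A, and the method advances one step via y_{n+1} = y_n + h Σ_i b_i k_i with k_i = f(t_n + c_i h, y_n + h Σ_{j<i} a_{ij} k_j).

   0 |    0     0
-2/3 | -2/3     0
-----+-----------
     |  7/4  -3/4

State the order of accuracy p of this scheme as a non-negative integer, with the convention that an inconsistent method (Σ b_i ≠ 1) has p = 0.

2

b = (7/4, -3/4)
c = (0, -2/3)
Σ b_i: 7/4·1 + (-3/4)·1 = 1 ✓
b·c: (-3/4)·(-2/3) = 1/2 ✓; 2 stages ⇒ order 2.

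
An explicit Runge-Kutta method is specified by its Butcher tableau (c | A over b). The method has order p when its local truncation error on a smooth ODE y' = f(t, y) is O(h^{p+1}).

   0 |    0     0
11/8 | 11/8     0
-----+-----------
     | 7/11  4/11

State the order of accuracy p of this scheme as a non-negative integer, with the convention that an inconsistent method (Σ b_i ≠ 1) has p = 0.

2

b = (7/11, 4/11)
c = (0, 11/8)
Σ b_i: 7/11·1 + 4/11·1 = 1 ✓
b·c: 4/11·11/8 = 1/2 ✓; 2 stages ⇒ order 2.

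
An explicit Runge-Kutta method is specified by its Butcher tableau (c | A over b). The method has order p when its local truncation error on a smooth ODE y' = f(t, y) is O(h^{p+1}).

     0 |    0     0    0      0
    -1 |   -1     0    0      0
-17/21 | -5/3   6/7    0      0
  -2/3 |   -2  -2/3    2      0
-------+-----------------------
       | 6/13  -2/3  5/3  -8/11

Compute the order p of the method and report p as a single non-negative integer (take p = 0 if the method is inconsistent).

b = (6/13, -2/3, 5/3, -8/11)
c = (0, -1, -17/21, -2/3)
Ac = (0, 0, -6/7, -20/21)
Σ b_i: 6/13·1 + (-2/3)·1 + 5/3·1 + (-8/11)·1 = 105/143 ≠ 1 ⇒ order 0.

0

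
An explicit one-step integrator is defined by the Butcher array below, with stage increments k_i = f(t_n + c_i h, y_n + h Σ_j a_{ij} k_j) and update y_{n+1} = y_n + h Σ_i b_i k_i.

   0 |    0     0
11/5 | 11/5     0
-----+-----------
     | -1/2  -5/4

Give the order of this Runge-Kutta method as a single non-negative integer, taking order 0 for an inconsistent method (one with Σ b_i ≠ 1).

0

b = (-1/2, -5/4)
c = (0, 11/5)
Σ b_i: (-1/2)·1 + (-5/4)·1 = -7/4 ≠ 1 ⇒ order 0.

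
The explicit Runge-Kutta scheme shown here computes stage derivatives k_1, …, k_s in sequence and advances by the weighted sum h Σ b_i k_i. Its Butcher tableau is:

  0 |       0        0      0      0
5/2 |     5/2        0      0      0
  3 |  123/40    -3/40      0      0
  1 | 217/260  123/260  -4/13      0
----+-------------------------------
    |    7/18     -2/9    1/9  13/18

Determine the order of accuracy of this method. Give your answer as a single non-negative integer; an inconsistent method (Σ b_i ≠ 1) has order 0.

b = (7/18, -2/9, 1/9, 13/18)
c = (0, 5/2, 3, 1)
Ac = (0, 0, -3/16, 27/104)
Σ b_i: 7/18·1 + (-2/9)·1 + 1/9·1 + 13/18·1 = 1 ✓
b·c: (-2/9)·5/2 + 1/9·3 + 13/18·1 = 1/2 ✓
b·c²: (-2/9)·25/4 + 1/9·9 + 13/18·1 = 1/3 ✓
b·Ac: 1/9·(-3/16) + 13/18·27/104 = 1/6 ✓
b·c³: (-2/9)·125/8 + 1/9·27 + 13/18·1 = 1/4 ✓
b·(c∘Ac): 1/9·(-9/16) + 13/18·27/104 = 1/8 ✓
b·Ac²: 1/9·(-15/32) + 13/18·3/16 = 1/12 ✓
b·A²c: 13/18·3/52 = 1/24 ✓; 4 stages ⇒ order 4.

4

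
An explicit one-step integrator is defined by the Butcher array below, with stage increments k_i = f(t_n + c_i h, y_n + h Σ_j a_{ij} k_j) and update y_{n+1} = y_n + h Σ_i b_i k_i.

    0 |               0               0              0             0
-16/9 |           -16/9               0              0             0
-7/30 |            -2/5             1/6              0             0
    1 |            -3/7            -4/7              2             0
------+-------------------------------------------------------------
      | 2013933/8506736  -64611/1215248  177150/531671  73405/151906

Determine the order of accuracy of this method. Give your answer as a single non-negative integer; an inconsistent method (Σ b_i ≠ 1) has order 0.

3

b = (2013933/8506736, -64611/1215248, 177150/531671, 73405/151906)
c = (0, -16/9, -7/30, 1)
Ac = (0, 0, -8/27, 173/315)
Σ b_i: 2013933/8506736·1 + (-64611/1215248)·1 + 177150/531671·1 + 73405/151906·1 = 1 ✓
b·c: (-64611/1215248)·(-16/9) + 177150/531671·(-7/30) + 73405/151906·1 = 1/2 ✓
b·c²: (-64611/1215248)·256/81 + 177150/531671·49/900 + 73405/151906·1 = 1/3 ✓
b·Ac: 177150/531671·(-8/27) + 73405/151906·173/315 = 1/6 ✓
b·c³: (-64611/1215248)·(-4096/729) + 177150/531671·(-343/27000) + 73405/151906·1 = 31897903/41014620 ≠ 1/4 ⇒ order 3.
b·(c∘Ac): 177150/531671·28/405 + 73405/151906·173/315 = 8280799/28710234 ≠ 1/8
b·Ac²: 177150/531671·128/243 + 73405/151906·(-48113/28350) = -26437093/41014620 ≠ 1/12
b·A²c: 73405/151906·(-16/27) = -587240/2050731 ≠ 1/24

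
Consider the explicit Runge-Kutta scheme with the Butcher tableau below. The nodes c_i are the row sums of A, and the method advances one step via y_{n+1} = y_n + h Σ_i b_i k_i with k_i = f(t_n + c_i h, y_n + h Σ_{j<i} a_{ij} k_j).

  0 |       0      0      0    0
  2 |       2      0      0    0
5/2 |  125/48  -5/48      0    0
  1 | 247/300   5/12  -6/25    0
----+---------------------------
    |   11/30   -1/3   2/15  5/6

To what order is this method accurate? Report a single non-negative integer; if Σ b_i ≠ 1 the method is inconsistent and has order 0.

b = (11/30, -1/3, 2/15, 5/6)
c = (0, 2, 5/2, 1)
Ac = (0, 0, -5/24, 7/30)
Σ b_i: 11/30·1 + (-1/3)·1 + 2/15·1 + 5/6·1 = 1 ✓
b·c: (-1/3)·2 + 2/15·5/2 + 5/6·1 = 1/2 ✓
b·c²: (-1/3)·4 + 2/15·25/4 + 5/6·1 = 1/3 ✓
b·Ac: 2/15·(-5/24) + 5/6·7/30 = 1/6 ✓
b·c³: (-1/3)·8 + 2/15·125/8 + 5/6·1 = 1/4 ✓
b·(c∘Ac): 2/15·(-25/48) + 5/6·7/30 = 1/8 ✓
b·Ac²: 2/15·(-5/12) + 5/6·1/6 = 1/12 ✓
b·A²c: 5/6·1/20 = 1/24 ✓; 4 stages ⇒ order 4.

4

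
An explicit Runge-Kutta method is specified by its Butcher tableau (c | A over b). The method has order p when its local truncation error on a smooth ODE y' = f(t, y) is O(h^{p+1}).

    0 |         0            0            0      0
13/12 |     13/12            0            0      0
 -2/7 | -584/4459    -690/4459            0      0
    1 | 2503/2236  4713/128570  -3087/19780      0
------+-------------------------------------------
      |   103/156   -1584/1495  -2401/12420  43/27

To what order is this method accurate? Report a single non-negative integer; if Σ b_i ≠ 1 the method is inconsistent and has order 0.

4

b = (103/156, -1584/1495, -2401/12420, 43/27)
c = (0, 13/12, -2/7, 1)
Ac = (0, 0, -115/686, 29/344)
Σ b_i: 103/156·1 + (-1584/1495)·1 + (-2401/12420)·1 + 43/27·1 = 1 ✓
b·c: (-1584/1495)·13/12 + (-2401/12420)·(-2/7) + 43/27·1 = 1/2 ✓
b·c²: (-1584/1495)·169/144 + (-2401/12420)·4/49 + 43/27·1 = 1/3 ✓
b·Ac: (-2401/12420)·(-115/686) + 43/27·29/344 = 1/6 ✓
b·c³: (-1584/1495)·2197/1728 + (-2401/12420)·(-8/343) + 43/27·1 = 1/4 ✓
b·(c∘Ac): (-2401/12420)·115/2401 + 43/27·29/344 = 1/8 ✓
b·Ac²: (-2401/12420)·(-1495/8232) + 43/27·125/4128 = 1/12 ✓
b·A²c: 43/27·9/344 = 1/24 ✓; 4 stages ⇒ order 4.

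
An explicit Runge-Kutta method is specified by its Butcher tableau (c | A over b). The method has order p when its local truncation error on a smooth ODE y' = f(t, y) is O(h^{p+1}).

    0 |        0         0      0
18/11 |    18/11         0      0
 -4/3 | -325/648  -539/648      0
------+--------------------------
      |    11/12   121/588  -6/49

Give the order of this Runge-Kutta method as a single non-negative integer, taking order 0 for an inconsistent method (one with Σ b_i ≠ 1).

3

b = (11/12, 121/588, -6/49)
c = (0, 18/11, -4/3)
Ac = (0, 0, -49/36)
Σ b_i: 11/12·1 + 121/588·1 + (-6/49)·1 = 1 ✓
b·c: 121/588·18/11 + (-6/49)·(-4/3) = 1/2 ✓
b·c²: 121/588·324/121 + (-6/49)·16/9 = 1/3 ✓
b·Ac: (-6/49)·(-49/36) = 1/6 ✓; 3 stages ⇒ order 3.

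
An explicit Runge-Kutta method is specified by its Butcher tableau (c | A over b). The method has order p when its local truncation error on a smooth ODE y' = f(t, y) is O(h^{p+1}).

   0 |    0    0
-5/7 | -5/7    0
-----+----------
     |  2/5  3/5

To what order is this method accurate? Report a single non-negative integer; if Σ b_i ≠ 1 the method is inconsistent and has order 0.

1

b = (2/5, 3/5)
c = (0, -5/7)
Σ b_i: 2/5·1 + 3/5·1 = 1 ✓
b·c: 3/5·(-5/7) = -3/7 ≠ 1/2 ⇒ order 1.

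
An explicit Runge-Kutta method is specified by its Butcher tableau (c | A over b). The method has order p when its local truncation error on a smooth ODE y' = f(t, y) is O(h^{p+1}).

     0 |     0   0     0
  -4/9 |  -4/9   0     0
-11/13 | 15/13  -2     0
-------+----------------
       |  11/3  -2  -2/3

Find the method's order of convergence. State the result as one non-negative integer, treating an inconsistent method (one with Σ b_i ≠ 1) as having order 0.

1

b = (11/3, -2, -2/3)
c = (0, -4/9, -11/13)
Ac = (0, 0, 8/9)
Σ b_i: 11/3·1 + (-2)·1 + (-2/3)·1 = 1 ✓
b·c: (-2)·(-4/9) + (-2/3)·(-11/13) = 170/117 ≠ 1/2 ⇒ order 1.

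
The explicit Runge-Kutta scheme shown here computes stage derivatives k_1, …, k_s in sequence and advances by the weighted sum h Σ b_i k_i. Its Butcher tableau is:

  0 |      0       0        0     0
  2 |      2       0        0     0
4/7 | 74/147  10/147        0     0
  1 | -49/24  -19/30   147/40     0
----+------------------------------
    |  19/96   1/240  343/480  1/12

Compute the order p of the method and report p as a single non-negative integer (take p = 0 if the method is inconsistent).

b = (19/96, 1/240, 343/480, 1/12)
c = (0, 2, 4/7, 1)
Ac = (0, 0, 20/147, 5/6)
Σ b_i: 19/96·1 + 1/240·1 + 343/480·1 + 1/12·1 = 1 ✓
b·c: 1/240·2 + 343/480·4/7 + 1/12·1 = 1/2 ✓
b·c²: 1/240·4 + 343/480·16/49 + 1/12·1 = 1/3 ✓
b·Ac: 343/480·20/147 + 1/12·5/6 = 1/6 ✓
b·c³: 1/240·8 + 343/480·64/343 + 1/12·1 = 1/4 ✓
b·(c∘Ac): 343/480·80/1029 + 1/12·5/6 = 1/8 ✓
b·Ac²: 343/480·40/147 + 1/12·(-4/3) = 1/12 ✓
b·A²c: 1/12·1/2 = 1/24 ✓; 4 stages ⇒ order 4.

4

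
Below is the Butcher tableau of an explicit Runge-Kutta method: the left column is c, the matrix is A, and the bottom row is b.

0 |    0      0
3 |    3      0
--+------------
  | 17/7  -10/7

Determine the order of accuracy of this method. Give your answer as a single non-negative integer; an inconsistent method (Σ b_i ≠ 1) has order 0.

1

b = (17/7, -10/7)
c = (0, 3)
Σ b_i: 17/7·1 + (-10/7)·1 = 1 ✓
b·c: (-10/7)·3 = -30/7 ≠ 1/2 ⇒ order 1.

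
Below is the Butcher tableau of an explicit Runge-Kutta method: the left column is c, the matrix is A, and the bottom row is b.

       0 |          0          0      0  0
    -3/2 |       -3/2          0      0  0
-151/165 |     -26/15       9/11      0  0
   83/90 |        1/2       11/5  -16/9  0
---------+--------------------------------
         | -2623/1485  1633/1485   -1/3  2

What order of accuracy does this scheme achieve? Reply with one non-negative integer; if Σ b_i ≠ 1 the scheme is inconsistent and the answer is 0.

2

b = (-2623/1485, 1633/1485, -1/3, 2)
c = (0, -3/2, -151/165, 83/90)
Ac = (0, 0, -27/22, -4969/2970)
Σ b_i: (-2623/1485)·1 + 1633/1485·1 + (-1/3)·1 + 2·1 = 1 ✓
b·c: 1633/1485·(-3/2) + (-1/3)·(-151/165) + 2·83/90 = 1/2 ✓
b·c²: 1633/1485·9/4 + (-1/3)·22801/27225 + 2·6889/8100 = 3818531/980100 ≠ 1/3 ⇒ order 2.
b·Ac: (-1/3)·(-27/22) + 2·(-4969/2970) = -793/270 ≠ 1/6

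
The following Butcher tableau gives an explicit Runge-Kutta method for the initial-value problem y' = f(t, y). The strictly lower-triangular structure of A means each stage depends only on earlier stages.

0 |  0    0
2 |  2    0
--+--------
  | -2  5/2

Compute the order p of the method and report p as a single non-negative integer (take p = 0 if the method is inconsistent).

b = (-2, 5/2)
c = (0, 2)
Σ b_i: (-2)·1 + 5/2·1 = 1/2 ≠ 1 ⇒ order 0.

0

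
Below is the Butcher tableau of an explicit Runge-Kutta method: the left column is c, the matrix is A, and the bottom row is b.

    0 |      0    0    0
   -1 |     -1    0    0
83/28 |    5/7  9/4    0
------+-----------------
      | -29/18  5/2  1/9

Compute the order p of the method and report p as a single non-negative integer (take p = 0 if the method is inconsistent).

1

b = (-29/18, 5/2, 1/9)
c = (0, -1, 83/28)
Ac = (0, 0, -9/4)
Σ b_i: (-29/18)·1 + 5/2·1 + 1/9·1 = 1 ✓
b·c: 5/2·(-1) + 1/9·83/28 = -547/252 ≠ 1/2 ⇒ order 1.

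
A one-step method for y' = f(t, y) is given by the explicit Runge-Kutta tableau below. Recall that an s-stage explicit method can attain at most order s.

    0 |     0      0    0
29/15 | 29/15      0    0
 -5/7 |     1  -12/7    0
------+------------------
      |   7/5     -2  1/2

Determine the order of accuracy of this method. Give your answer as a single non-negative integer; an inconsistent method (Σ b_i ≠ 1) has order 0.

b = (7/5, -2, 1/2)
c = (0, 29/15, -5/7)
Ac = (0, 0, -116/35)
Σ b_i: 7/5·1 + (-2)·1 + 1/2·1 = -1/10 ≠ 1 ⇒ order 0.

0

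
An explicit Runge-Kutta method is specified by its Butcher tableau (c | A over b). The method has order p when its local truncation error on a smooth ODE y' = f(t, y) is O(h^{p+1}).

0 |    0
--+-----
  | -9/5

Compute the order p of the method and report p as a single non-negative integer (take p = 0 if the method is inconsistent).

b = (-9/5)
c = (0)
Σ b_i: (-9/5)·1 = -9/5 ≠ 1 ⇒ order 0.

0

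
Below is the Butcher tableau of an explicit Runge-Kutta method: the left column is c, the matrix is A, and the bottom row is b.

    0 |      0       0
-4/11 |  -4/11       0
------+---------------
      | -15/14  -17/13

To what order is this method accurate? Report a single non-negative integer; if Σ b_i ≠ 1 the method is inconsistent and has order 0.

b = (-15/14, -17/13)
c = (0, -4/11)
Σ b_i: (-15/14)·1 + (-17/13)·1 = -433/182 ≠ 1 ⇒ order 0.

0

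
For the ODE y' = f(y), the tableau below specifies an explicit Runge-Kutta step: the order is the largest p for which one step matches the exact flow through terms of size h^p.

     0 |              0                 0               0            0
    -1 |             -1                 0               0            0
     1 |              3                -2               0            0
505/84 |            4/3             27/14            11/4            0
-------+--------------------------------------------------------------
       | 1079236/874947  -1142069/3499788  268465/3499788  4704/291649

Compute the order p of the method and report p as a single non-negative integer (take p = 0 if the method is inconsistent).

b = (1079236/874947, -1142069/3499788, 268465/3499788, 4704/291649)
c = (0, -1, 1, 505/84)
Ac = (0, 0, 2, 23/28)
Σ b_i: 1079236/874947·1 + (-1142069/3499788)·1 + 268465/3499788·1 + 4704/291649·1 = 1 ✓
b·c: (-1142069/3499788)·(-1) + 268465/3499788·1 + 4704/291649·505/84 = 1/2 ✓
b·c²: (-1142069/3499788)·1 + 268465/3499788·1 + 4704/291649·255025/7056 = 1/3 ✓
b·Ac: 268465/3499788·2 + 4704/291649·23/28 = 1/6 ✓
b·c³: (-1142069/3499788)·(-1) + 268465/3499788·1 + 4704/291649·128787625/592704 = 71799116/18373887 ≠ 1/4 ⇒ order 3.
b·(c∘Ac): 268465/3499788·2 + 4704/291649·11615/2352 = 407845/1749894 ≠ 1/8
b·Ac²: 268465/3499788·(-2) + 4704/291649·131/28 = -136417/1749894 ≠ 1/12
b·A²c: 4704/291649·11/2 = 25872/291649 ≠ 1/24

3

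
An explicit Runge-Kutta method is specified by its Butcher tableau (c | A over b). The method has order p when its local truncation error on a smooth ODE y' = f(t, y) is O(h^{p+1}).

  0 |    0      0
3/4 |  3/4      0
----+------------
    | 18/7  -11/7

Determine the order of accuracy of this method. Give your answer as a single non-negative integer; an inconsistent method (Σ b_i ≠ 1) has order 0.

1

b = (18/7, -11/7)
c = (0, 3/4)
Σ b_i: 18/7·1 + (-11/7)·1 = 1 ✓
b·c: (-11/7)·3/4 = -33/28 ≠ 1/2 ⇒ order 1.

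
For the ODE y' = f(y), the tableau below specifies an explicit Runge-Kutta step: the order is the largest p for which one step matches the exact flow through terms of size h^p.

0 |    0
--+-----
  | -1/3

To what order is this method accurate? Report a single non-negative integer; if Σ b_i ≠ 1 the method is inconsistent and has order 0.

b = (-1/3)
c = (0)
Σ b_i: (-1/3)·1 = -1/3 ≠ 1 ⇒ order 0.

0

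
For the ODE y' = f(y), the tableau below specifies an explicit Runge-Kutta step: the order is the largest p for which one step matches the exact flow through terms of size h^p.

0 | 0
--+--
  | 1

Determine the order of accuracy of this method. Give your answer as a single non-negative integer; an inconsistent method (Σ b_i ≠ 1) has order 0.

1

b = (1)
c = (0)
Σ b_i: 1·1 = 1 ✓; 1 stage ⇒ order 1.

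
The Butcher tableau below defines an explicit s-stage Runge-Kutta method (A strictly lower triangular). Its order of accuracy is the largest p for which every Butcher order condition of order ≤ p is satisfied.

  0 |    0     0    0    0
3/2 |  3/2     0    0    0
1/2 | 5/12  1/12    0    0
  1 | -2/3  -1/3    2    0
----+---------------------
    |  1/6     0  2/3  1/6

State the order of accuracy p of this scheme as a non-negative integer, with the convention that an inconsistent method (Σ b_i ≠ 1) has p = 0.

4

b = (1/6, 0, 2/3, 1/6)
c = (0, 3/2, 1/2, 1)
Ac = (0, 0, 1/8, 1/2)
Σ b_i: 1/6·1 + 2/3·1 + 1/6·1 = 1 ✓
b·c: 2/3·1/2 + 1/6·1 = 1/2 ✓
b·c²: 2/3·1/4 + 1/6·1 = 1/3 ✓
b·Ac: 2/3·1/8 + 1/6·1/2 = 1/6 ✓
b·c³: 2/3·1/8 + 1/6·1 = 1/4 ✓
b·(c∘Ac): 2/3·1/16 + 1/6·1/2 = 1/8 ✓
b·Ac²: 2/3·3/16 + 1/6·(-1/4) = 1/12 ✓
b·A²c: 1/6·1/4 = 1/24 ✓; 4 stages ⇒ order 4.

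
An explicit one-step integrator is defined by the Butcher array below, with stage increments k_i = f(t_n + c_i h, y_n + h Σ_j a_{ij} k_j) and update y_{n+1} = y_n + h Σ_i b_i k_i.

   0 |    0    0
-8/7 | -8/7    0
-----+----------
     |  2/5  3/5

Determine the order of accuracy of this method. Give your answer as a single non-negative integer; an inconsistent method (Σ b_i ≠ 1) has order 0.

b = (2/5, 3/5)
c = (0, -8/7)
Σ b_i: 2/5·1 + 3/5·1 = 1 ✓
b·c: 3/5·(-8/7) = -24/35 ≠ 1/2 ⇒ order 1.

1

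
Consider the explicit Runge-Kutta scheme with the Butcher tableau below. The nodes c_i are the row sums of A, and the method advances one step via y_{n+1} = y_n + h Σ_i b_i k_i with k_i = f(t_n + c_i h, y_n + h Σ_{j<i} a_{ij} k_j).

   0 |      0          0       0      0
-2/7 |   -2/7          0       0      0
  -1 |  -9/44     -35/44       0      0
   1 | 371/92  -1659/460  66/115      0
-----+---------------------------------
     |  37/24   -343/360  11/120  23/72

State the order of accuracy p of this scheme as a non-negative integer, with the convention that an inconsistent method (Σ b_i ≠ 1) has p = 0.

b = (37/24, -343/360, 11/120, 23/72)
c = (0, -2/7, -1, 1)
Ac = (0, 0, 5/22, 21/46)
Σ b_i: 37/24·1 + (-343/360)·1 + 11/120·1 + 23/72·1 = 1 ✓
b·c: (-343/360)·(-2/7) + 11/120·(-1) + 23/72·1 = 1/2 ✓
b·c²: (-343/360)·4/49 + 11/120·1 + 23/72·1 = 1/3 ✓
b·Ac: 11/120·5/22 + 23/72·21/46 = 1/6 ✓
b·c³: (-343/360)·(-8/343) + 11/120·(-1) + 23/72·1 = 1/4 ✓
b·(c∘Ac): 11/120·(-5/22) + 23/72·21/46 = 1/8 ✓
b·Ac²: 11/120·(-5/77) + 23/72·45/161 = 1/12 ✓
b·A²c: 23/72·3/23 = 1/24 ✓; 4 stages ⇒ order 4.

4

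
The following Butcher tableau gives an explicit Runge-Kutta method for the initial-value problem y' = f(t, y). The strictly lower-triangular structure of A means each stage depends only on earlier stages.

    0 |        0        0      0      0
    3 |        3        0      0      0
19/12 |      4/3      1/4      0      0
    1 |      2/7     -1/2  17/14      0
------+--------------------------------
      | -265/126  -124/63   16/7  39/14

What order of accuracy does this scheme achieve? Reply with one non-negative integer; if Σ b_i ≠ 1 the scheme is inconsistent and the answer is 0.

b = (-265/126, -124/63, 16/7, 39/14)
c = (0, 3, 19/12, 1)
Ac = (0, 0, 3/4, 71/168)
Σ b_i: (-265/126)·1 + (-124/63)·1 + 16/7·1 + 39/14·1 = 1 ✓
b·c: (-124/63)·3 + 16/7·19/12 + 39/14·1 = 1/2 ✓
b·c²: (-124/63)·9 + 16/7·361/144 + 39/14·1 = -1159/126 ≠ 1/3 ⇒ order 2.
b·Ac: 16/7·3/4 + 39/14·71/168 = 2267/784 ≠ 1/6

2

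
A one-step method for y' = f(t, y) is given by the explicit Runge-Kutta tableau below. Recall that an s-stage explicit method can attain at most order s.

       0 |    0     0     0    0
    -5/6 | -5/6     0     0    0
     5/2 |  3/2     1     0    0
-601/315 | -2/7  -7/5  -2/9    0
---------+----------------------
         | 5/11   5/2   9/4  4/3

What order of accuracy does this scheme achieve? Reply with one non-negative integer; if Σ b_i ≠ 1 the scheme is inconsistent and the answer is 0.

0

b = (5/11, 5/2, 9/4, 4/3)
c = (0, -5/6, 5/2, -601/315)
Ac = (0, 0, -5/6, 11/18)
Σ b_i: 5/11·1 + 5/2·1 + 9/4·1 + 4/3·1 = 863/132 ≠ 1 ⇒ order 0.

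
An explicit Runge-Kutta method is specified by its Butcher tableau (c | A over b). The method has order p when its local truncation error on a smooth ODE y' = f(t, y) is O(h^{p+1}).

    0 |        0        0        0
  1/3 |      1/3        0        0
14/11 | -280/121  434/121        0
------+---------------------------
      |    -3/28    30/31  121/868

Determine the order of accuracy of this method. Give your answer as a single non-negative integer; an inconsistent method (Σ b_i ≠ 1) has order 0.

3

b = (-3/28, 30/31, 121/868)
c = (0, 1/3, 14/11)
Ac = (0, 0, 434/363)
Σ b_i: (-3/28)·1 + 30/31·1 + 121/868·1 = 1 ✓
b·c: 30/31·1/3 + 121/868·14/11 = 1/2 ✓
b·c²: 30/31·1/9 + 121/868·196/121 = 1/3 ✓
b·Ac: 121/868·434/363 = 1/6 ✓; 3 stages ⇒ order 3.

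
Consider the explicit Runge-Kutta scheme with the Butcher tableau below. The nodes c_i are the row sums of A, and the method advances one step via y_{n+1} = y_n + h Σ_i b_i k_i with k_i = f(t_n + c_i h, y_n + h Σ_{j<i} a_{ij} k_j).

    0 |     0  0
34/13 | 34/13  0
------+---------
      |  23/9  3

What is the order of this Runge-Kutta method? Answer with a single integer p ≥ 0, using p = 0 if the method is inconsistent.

0

b = (23/9, 3)
c = (0, 34/13)
Σ b_i: 23/9·1 + 3·1 = 50/9 ≠ 1 ⇒ order 0.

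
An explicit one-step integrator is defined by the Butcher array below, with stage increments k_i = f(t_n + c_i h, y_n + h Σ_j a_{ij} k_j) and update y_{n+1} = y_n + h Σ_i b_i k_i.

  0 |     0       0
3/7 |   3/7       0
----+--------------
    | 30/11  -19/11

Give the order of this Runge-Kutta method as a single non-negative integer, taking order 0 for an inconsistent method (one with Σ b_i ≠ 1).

1

b = (30/11, -19/11)
c = (0, 3/7)
Σ b_i: 30/11·1 + (-19/11)·1 = 1 ✓
b·c: (-19/11)·3/7 = -57/77 ≠ 1/2 ⇒ order 1.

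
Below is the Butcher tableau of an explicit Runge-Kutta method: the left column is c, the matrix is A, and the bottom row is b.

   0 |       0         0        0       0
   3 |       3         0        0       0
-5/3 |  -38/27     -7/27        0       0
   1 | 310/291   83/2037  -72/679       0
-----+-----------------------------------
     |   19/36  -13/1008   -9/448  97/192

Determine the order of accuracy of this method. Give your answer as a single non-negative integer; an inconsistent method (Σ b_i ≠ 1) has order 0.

4

b = (19/36, -13/1008, -9/448, 97/192)
c = (0, 3, -5/3, 1)
Ac = (0, 0, -7/9, 29/97)
Σ b_i: 19/36·1 + (-13/1008)·1 + (-9/448)·1 + 97/192·1 = 1 ✓
b·c: (-13/1008)·3 + (-9/448)·(-5/3) + 97/192·1 = 1/2 ✓
b·c²: (-13/1008)·9 + (-9/448)·25/9 + 97/192·1 = 1/3 ✓
b·Ac: (-9/448)·(-7/9) + 97/192·29/97 = 1/6 ✓
b·c³: (-13/1008)·27 + (-9/448)·(-125/27) + 97/192·1 = 1/4 ✓
b·(c∘Ac): (-9/448)·35/27 + 97/192·29/97 = 1/8 ✓
b·Ac²: (-9/448)·(-7/3) + 97/192·7/97 = 1/12 ✓
b·A²c: 97/192·8/97 = 1/24 ✓; 4 stages ⇒ order 4.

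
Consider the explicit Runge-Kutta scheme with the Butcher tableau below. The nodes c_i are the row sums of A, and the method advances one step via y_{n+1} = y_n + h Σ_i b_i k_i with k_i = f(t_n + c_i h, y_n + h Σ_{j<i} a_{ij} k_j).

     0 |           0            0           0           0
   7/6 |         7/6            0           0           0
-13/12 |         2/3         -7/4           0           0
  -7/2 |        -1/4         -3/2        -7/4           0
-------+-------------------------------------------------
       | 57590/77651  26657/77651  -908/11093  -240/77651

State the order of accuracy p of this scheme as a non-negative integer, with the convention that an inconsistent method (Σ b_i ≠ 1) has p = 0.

3

b = (57590/77651, 26657/77651, -908/11093, -240/77651)
c = (0, 7/6, -13/12, -7/2)
Ac = (0, 0, -49/24, 7/48)
Σ b_i: 57590/77651·1 + 26657/77651·1 + (-908/11093)·1 + (-240/77651)·1 = 1 ✓
b·c: 26657/77651·7/6 + (-908/11093)·(-13/12) + (-240/77651)·(-7/2) = 1/2 ✓
b·c²: 26657/77651·49/36 + (-908/11093)·169/144 + (-240/77651)·49/4 = 1/3 ✓
b·Ac: (-908/11093)·(-49/24) + (-240/77651)·7/48 = 1/6 ✓
b·c³: 26657/77651·343/216 + (-908/11093)·(-2197/1728) + (-240/77651)·(-343/8) = 1248715/1597392 ≠ 1/4 ⇒ order 3.
b·(c∘Ac): (-908/11093)·637/288 + (-240/77651)·(-49/96) = -143339/798696 ≠ 1/8
b·Ac²: (-908/11093)·(-343/144) + (-240/77651)·(-2359/576) = 20729/99837 ≠ 1/12
b·A²c: (-240/77651)·343/96 = -245/22186 ≠ 1/24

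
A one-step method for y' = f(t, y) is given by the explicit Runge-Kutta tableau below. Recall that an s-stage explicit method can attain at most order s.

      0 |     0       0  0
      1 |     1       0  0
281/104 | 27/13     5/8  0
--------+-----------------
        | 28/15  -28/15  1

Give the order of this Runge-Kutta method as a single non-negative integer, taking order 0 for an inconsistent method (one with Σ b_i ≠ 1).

1

b = (28/15, -28/15, 1)
c = (0, 1, 281/104)
Ac = (0, 0, 5/8)
Σ b_i: 28/15·1 + (-28/15)·1 + 1·1 = 1 ✓
b·c: (-28/15)·1 + 1·281/104 = 1303/1560 ≠ 1/2 ⇒ order 1.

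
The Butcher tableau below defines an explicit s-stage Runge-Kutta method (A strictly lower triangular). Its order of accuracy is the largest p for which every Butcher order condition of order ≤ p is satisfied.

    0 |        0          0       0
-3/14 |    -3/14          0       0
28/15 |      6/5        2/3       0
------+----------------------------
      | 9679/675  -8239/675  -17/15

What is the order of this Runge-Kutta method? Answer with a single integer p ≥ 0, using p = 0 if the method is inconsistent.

b = (9679/675, -8239/675, -17/15)
c = (0, -3/14, 28/15)
Ac = (0, 0, -1/7)
Σ b_i: 9679/675·1 + (-8239/675)·1 + (-17/15)·1 = 1 ✓
b·c: (-8239/675)·(-3/14) + (-17/15)·28/15 = 1/2 ✓
b·c²: (-8239/675)·9/196 + (-17/15)·784/225 = -426149/94500 ≠ 1/3 ⇒ order 2.
b·Ac: (-17/15)·(-1/7) = 17/105 ≠ 1/6

2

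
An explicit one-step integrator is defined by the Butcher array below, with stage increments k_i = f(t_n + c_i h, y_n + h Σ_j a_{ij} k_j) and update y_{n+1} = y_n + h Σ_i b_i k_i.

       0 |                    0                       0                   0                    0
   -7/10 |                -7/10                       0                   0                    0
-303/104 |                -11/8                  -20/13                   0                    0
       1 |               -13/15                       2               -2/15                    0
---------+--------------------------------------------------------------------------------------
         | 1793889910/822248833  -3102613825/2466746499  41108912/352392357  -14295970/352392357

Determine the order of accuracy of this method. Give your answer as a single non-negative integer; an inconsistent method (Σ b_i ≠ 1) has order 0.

3

b = (1793889910/822248833, -3102613825/2466746499, 41108912/352392357, -14295970/352392357)
c = (0, -7/10, -303/104, 1)
Ac = (0, 0, 14/13, -263/260)
Σ b_i: 1793889910/822248833·1 + (-3102613825/2466746499)·1 + 41108912/352392357·1 + (-14295970/352392357)·1 = 1 ✓
b·c: (-3102613825/2466746499)·(-7/10) + 41108912/352392357·(-303/104) + (-14295970/352392357)·1 = 1/2 ✓
b·c²: (-3102613825/2466746499)·49/100 + 41108912/352392357·91809/10816 + (-14295970/352392357)·1 = 1/3 ✓
b·Ac: 41108912/352392357·14/13 + (-14295970/352392357)·(-263/260) = 1/6 ✓
b·c³: (-3102613825/2466746499)·(-343/1000) + 41108912/352392357·(-27818127/1124864) + (-14295970/352392357)·1 = -609370713487/244325367520 ≠ 1/4 ⇒ order 3.
b·(c∘Ac): 41108912/352392357·(-2121/676) + (-14295970/352392357)·(-263/260) = -229042657/704784714 ≠ 1/8
b·Ac²: 41108912/352392357·(-49/65) + (-14295970/352392357)·(-20519/135200) = -9990977699/122162683760 ≠ 1/12
b·A²c: (-14295970/352392357)·(-28/195) = 6158264/1057177071 ≠ 1/24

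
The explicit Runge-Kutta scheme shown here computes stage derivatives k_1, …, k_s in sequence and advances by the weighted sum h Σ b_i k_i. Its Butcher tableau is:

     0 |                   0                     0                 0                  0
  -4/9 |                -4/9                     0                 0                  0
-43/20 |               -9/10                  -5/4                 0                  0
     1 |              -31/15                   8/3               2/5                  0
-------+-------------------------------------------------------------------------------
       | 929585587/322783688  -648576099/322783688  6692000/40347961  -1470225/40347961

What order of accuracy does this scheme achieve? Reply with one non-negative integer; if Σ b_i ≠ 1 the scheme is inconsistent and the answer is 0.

b = (929585587/322783688, -648576099/322783688, 6692000/40347961, -1470225/40347961)
c = (0, -4/9, -43/20, 1)
Ac = (0, 0, 5/9, -2761/1350)
Σ b_i: 929585587/322783688·1 + (-648576099/322783688)·1 + 6692000/40347961·1 + (-1470225/40347961)·1 = 1 ✓
b·c: (-648576099/322783688)·(-4/9) + 6692000/40347961·(-43/20) + (-1470225/40347961)·1 = 1/2 ✓
b·c²: (-648576099/322783688)·16/81 + 6692000/40347961·1849/400 + (-1470225/40347961)·1 = 1/3 ✓
b·Ac: 6692000/40347961·5/9 + (-1470225/40347961)·(-2761/1350) = 1/6 ✓
b·c³: (-648576099/322783688)·(-64/729) + 6692000/40347961·(-79507/8000) + (-1470225/40347961)·1 = -3286461455/2178789894 ≠ 1/4 ⇒ order 3.
b·(c∘Ac): 6692000/40347961·(-43/36) + (-1470225/40347961)·(-2761/1350) = -29918039/242087766 ≠ 1/8
b·Ac²: 6692000/40347961·(-20/81) + (-1470225/40347961)·577307/243000 = -5556849707/43575797880 ≠ 1/12
b·A²c: (-1470225/40347961)·2/9 = -980150/121043883 ≠ 1/24

3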